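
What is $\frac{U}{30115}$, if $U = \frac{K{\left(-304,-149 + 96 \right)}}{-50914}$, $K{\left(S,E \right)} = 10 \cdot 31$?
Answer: $- \frac{31}{153327511} \approx -2.0218 \cdot 10^{-7}$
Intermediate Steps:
$K{\left(S,E \right)} = 310$
$U = - \frac{155}{25457}$ ($U = \frac{310}{-50914} = 310 \left(- \frac{1}{50914}\right) = - \frac{155}{25457} \approx -0.0060887$)
$\frac{U}{30115} = - \frac{155}{25457 \cdot 30115} = \left(- \frac{155}{25457}\right) \frac{1}{30115} = - \frac{31}{153327511}$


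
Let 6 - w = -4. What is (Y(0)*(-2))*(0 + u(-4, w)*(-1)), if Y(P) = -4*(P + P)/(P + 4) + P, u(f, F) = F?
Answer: 0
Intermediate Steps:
w = 10 (w = 6 - 1*(-4) = 6 + 4 = 10)
Y(P) = P - 8*P/(4 + P) (Y(P) = -4*2*P/(4 + P) + P = -8*P/(4 + P) + P = P - 8*P/(4 + P))
(Y(0)*(-2))*(0 + u(-4, w)*(-1)) = ((0*(-4 + 0)/(4 + 0))*(-2))*(0 + 10*(-1)) = ((0*(-4)/4)*(-2))*(0 - 10) = ((0*(¼)*(-4))*(-2))*(-10) = (0*(-2))*(-10) = 0*(-10) = 0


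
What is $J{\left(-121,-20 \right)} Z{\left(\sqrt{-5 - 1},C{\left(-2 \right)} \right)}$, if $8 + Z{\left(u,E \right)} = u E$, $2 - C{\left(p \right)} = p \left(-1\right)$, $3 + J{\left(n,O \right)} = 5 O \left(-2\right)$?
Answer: $-1576$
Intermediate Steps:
$J{\left(n,O \right)} = -3 - 10 O$ ($J{\left(n,O \right)} = -3 + 5 O \left(-2\right) = -3 - 10 O$)
$C{\left(p \right)} = 2 + p$ ($C{\left(p \right)} = 2 - p \left(-1\right) = 2 - - p = 2 + p$)
$Z{\left(u,E \right)} = -8 + E u$ ($Z{\left(u,E \right)} = -8 + u E = -8 + E u$)
$J{\left(-121,-20 \right)} Z{\left(\sqrt{-5 - 1},C{\left(-2 \right)} \right)} = \left(-3 - -200\right) \left(-8 + \left(2 - 2\right) \sqrt{-5 - 1}\right) = \left(-3 + 200\right) \left(-8 + 0 \sqrt{-6}\right) = 197 \left(-8 + 0 i \sqrt{6}\right) = 197 \left(-8 + 0\right) = 197 \left(-8\right) = -1576$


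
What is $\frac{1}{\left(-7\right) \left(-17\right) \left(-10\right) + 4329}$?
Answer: $\frac{1}{3139} \approx 0.00031857$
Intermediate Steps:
$\frac{1}{\left(-7\right) \left(-17\right) \left(-10\right) + 4329} = \frac{1}{119 \left(-10\right) + 4329} = \frac{1}{-1190 + 4329} = \frac{1}{3139}$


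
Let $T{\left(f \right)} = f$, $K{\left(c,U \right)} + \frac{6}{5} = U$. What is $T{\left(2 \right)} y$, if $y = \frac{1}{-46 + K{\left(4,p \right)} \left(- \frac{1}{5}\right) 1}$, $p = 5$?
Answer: $- \frac{50}{1169} \approx -0.042772$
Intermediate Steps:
$K{\left(c,U \right)} = - \frac{6}{5} + U$
$y = - \frac{25}{1169}$ ($y = \frac{1}{-46 + \left(- \frac{6}{5} + 5\right) \left(- \frac{1}{5}\right) 1} = \frac{1}{-46 + \frac{19 \left(\left(-1\right) \frac{1}{5}\right)}{5} \cdot 1} = \frac{1}{-46 + \frac{19}{5} \left(- \frac{1}{5}\right) 1} = \frac{1}{-46 - \frac{19}{25}} = \frac{1}{- \frac{1169}{25}} = - \frac{25}{1169} \approx -0.021386$)
$T{\left(2 \right)} y = 2 \left(- \frac{25}{1169}\right) = - \frac{50}{1169}$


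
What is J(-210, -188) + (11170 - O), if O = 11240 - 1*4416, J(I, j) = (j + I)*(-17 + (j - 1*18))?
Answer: 93100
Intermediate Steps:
J(I, j) = (-35 + j)*(I + j) (J(I, j) = (I + j)*(-17 + (j - 18)) = (I + j)*(-17 + (-18 + j)) = (I + j)*(-35 + j) = (-35 + j)*(I + j))
O = 6824 (O = 11240 - 4416 = 6824)
J(-210, -188) + (11170 - O) = ((-188)² - 35*(-210) - 35*(-188) - 210*(-188)) + (11170 - 1*6824) = (35344 + 7350 + 6580 + 39480) + (11170 - 6824) = 88754 + 4346 = 93100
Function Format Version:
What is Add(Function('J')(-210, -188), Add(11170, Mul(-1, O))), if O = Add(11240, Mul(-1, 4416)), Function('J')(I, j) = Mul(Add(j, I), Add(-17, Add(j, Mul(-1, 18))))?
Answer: 93100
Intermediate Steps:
Function('J')(I, j) = Mul(Add(-35, j), Add(I, j)) (Function('J')(I, j) = Mul(Add(I, j), Add(-17, Add(j, -18))) = Mul(Add(I, j), Add(-17, Add(-18, j))) = Mul(Add(I, j), Add(-35, j)) = Mul(Add(-35, j), Add(I, j)))
O = 6824 (O = Add(11240, -4416) = 6824)
Add(Function('J')(-210, -188), Add(11170, Mul(-1, O))) = Add(Add(Pow(-188, 2), Mul(-35, -210), Mul(-35, -188), Mul(-210, -188)), Add(11170, Mul(-1, 6824))) = Add(Add(35344, 7350, 6580, 39480), Add(11170, -6824)) = Add(88754, 4346) = 93100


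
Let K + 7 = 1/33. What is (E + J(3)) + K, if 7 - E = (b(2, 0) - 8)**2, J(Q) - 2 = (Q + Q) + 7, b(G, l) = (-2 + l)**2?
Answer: -32/33 ≈ -0.96970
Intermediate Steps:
J(Q) = 9 + 2*Q (J(Q) = 2 + ((Q + Q) + 7) = 2 + (2*Q + 7) = 2 + (7 + 2*Q) = 9 + 2*Q)
K = -230/33 (K = -7 + 1/33 = -230/33 ≈ -6.9697)
E = -9 (E = 7 - ((-2 + 0)**2 - 8)**2 = 7 - ((-2)**2 - 8)**2 = 7 - (4 - 8)**2 = 7 - 1*(-4)**2 = 7 - 1*16 = 7 - 16 = -9)
(E + J(3)) + K = (-9 + (9 + 2*3)) - 230/33 = (-9 + (9 + 6)) - 230/33 = (-9 + 15) - 230/33 = 6 - 230/33 = -32/33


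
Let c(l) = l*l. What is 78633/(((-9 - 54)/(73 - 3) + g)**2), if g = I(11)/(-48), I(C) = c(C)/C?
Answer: 4529260800/73441 ≈ 61672.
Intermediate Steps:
c(l) = l**2
I(C) = C (I(C) = C**2/C = C)
g = -11/48 (g = 11/(-48) = 11*(-1/48) = -11/48 ≈ -0.22917)
78633/(((-9 - 54)/(73 - 3) + g)**2) = 78633/(((-9 - 54)/(73 - 3) - 11/48)**2) = 78633/((-63/70 - 11/48)**2) = 78633/((-63*1/70 - 11/48)**2) = 78633/((-9/10 - 11/48)**2) = 78633/((-271/240)**2) = 78633/(73441/57600) = 78633*(57600/73441) = 4529260800/73441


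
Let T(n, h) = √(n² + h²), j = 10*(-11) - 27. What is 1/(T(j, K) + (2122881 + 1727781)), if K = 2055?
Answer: 1925331/7413796798225 - 137*√226/14827593596450 ≈ 2.5956e-7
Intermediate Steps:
j = -137 (j = -110 - 27 = -137)
T(n, h) = √(h² + n²)
1/(T(j, K) + (2122881 + 1727781)) = 1/(√(2055² + (-137)²) + (2122881 + 1727781)) = 1/(√(4223025 + 18769) + 3850662) = 1/(√4241794 + 3850662) = 1/(137*√226 + 3850662) = 1/(3850662 + 137*√226)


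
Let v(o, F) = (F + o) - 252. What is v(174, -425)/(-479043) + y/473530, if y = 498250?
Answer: 23892136034/22684123179 ≈ 1.0533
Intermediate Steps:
v(o, F) = -252 + F + o
v(174, -425)/(-479043) + y/473530 = (-252 - 425 + 174)/(-479043) + 498250/473530 = -503*(-1/479043) + 498250*(1/473530) = 503/479043 + 49825/47353 = 23892136034/22684123179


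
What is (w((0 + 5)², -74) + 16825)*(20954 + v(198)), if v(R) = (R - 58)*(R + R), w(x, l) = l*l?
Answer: 1703662594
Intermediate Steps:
w(x, l) = l²
v(R) = 2*R*(-58 + R) (v(R) = (-58 + R)*(2*R) = 2*R*(-58 + R))
(w((0 + 5)², -74) + 16825)*(20954 + v(198)) = ((-74)² + 16825)*(20954 + 2*198*(-58 + 198)) = (5476 + 16825)*(20954 + 2*198*140) = 22301*(20954 + 55440) = 22301*76394 = 1703662594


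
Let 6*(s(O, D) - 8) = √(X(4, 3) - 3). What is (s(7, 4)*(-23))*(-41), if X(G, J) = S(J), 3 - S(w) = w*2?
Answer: 7544 + 943*I*√6/6 ≈ 7544.0 + 384.98*I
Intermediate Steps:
S(w) = 3 - 2*w (S(w) = 3 - w*2 = 3 - 2*w)
X(G, J) = 3 - 2*J
s(O, D) = 8 + I*√6/6 (s(O, D) = 8 + √((3 - 2*3) - 3)/6 = 8 + √((3 - 6) - 3)/6 = 8 + √(-3 - 3)/6 = 8 + √(-6)/6 = 8 + (I*√6)/6 = 8 + I*√6/6)
(s(7, 4)*(-23))*(-41) = ((8 + I*√6/6)*(-23))*(-41) = (-184 - 23*I*√6/6)*(-41) = 7544 + 943*I*√6/6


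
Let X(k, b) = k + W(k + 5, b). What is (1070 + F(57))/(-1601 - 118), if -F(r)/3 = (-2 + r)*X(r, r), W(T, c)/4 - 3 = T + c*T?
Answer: 2383675/1719 ≈ 1386.7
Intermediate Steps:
W(T, c) = 12 + 4*T + 4*T*c (W(T, c) = 12 + 4*(T + c*T) = 12 + 4*(T + T*c) = 12 + (4*T + 4*T*c) = 12 + 4*T + 4*T*c)
X(k, b) = 32 + 5*k + 4*b*(5 + k) (X(k, b) = k + (12 + 4*(k + 5) + 4*(k + 5)*b) = k + (12 + 4*(5 + k) + 4*(5 + k)*b) = k + (12 + (20 + 4*k) + 4*b*(5 + k)) = k + (32 + 4*k + 4*b*(5 + k)) = 32 + 5*k + 4*b*(5 + k))
F(r) = -3*(-2 + r)*(32 + 5*r + 4*r*(5 + r))
(1070 + F(57))/(-1601 - 118) = (1070 + (192 - 51*57² - 12*57³ + 54*57))/(-1601 - 118) = (1070 + (192 - 51*3249 - 12*185193 + 3078))/(-1719) = (1070 + (192 - 165699 - 2222316 + 3078))*(-1/1719) = (1070 - 2384745)*(-1/1719) = -2383675*(-1/1719) = 2383675/1719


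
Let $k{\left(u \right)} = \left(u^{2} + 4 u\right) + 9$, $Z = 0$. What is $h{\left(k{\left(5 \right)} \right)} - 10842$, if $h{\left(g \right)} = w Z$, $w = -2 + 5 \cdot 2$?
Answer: $-10842$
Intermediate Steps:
$k{\left(u \right)} = 9 + u^{2} + 4 u$
$w = 8$ ($w = -2 + 10 = 8$)
$h{\left(g \right)} = 0$ ($h{\left(g \right)} = 8 \cdot 0 = 0$)
$h{\left(k{\left(5 \right)} \right)} - 10842 = 0 - 10842 = -10842$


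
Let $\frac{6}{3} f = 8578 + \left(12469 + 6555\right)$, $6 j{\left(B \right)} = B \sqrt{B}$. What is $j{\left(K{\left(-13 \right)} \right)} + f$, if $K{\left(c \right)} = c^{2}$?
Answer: $\frac{85003}{6} \approx 14167.0$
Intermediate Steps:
$j{\left(B \right)} = \frac{B^{\frac{3}{2}}}{6}$ ($j{\left(B \right)} = \frac{B \sqrt{B}}{6} = \frac{B^{\frac{3}{2}}}{6}$)
$f = 13801$ ($f = \frac{8578 + \left(12469 + 6555\right)}{2} = \frac{8578 + 19024}{2} = \frac{1}{2} \cdot 27602 = 13801$)
$j{\left(K{\left(-13 \right)} \right)} + f = \frac{\left(\left(-13\right)^{2}\right)^{\frac{3}{2}}}{6} + 13801 = \frac{169^{\frac{3}{2}}}{6} + 13801 = \frac{1}{6} \cdot 2197 + 13801 = \frac{2197}{6} + 13801 = \frac{85003}{6}$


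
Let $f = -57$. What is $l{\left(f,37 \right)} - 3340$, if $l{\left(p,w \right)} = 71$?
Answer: $-3269$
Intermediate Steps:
$l{\left(f,37 \right)} - 3340 = 71 - 3340 = -3269$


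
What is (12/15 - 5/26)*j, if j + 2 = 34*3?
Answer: 790/13 ≈ 60.769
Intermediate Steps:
j = 100 (j = -2 + 34*3 = -2 + 102 = 100)
(12/15 - 5/26)*j = (12/15 - 5/26)*100 = (12*(1/15) - 5*1/26)*100 = (⅘ - 5/26)*100 = (79/130)*100 = 790/13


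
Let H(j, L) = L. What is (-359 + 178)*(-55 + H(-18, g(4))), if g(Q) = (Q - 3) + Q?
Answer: 9050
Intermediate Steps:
g(Q) = -3 + 2*Q (g(Q) = (-3 + Q) + Q = -3 + 2*Q)
(-359 + 178)*(-55 + H(-18, g(4))) = (-359 + 178)*(-55 + (-3 + 2*4)) = -181*(-55 + (-3 + 8)) = -181*(-55 + 5) = -181*(-50) = 9050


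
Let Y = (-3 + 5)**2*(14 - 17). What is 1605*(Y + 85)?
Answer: 117165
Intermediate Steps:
Y = -12 (Y = 2**2*(-3) = 4*(-3) = -12)
1605*(Y + 85) = 1605*(-12 + 85) = 1605*73 = 117165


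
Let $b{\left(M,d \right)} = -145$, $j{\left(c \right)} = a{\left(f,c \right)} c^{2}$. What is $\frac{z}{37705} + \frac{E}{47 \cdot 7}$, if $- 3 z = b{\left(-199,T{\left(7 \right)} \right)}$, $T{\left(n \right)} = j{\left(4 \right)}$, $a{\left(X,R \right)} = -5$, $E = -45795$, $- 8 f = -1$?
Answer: $- \frac{1036010744}{7442967} \approx -139.19$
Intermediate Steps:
$f = \frac{1}{8}$ ($f = \left(- \frac{1}{8}\right) \left(-1\right) = \frac{1}{8} \approx 0.125$)
$j{\left(c \right)} = - 5 c^{2}$
$T{\left(n \right)} = -80$ ($T{\left(n \right)} = - 5 \cdot 4^{2} = \left(-5\right) 16 = -80$)
$z = \frac{145}{3}$ ($z = \left(- \frac{1}{3}\right) \left(-145\right) = \frac{145}{3} \approx 48.333$)
$\frac{z}{37705} + \frac{E}{47 \cdot 7} = \frac{145}{3 \cdot 37705} - \frac{45795}{47 \cdot 7} = \frac{145}{3} \cdot \frac{1}{37705} - \frac{45795}{329} = \frac{29}{22623} - \frac{45795}{329} = - \frac{1036010744}{7442967}$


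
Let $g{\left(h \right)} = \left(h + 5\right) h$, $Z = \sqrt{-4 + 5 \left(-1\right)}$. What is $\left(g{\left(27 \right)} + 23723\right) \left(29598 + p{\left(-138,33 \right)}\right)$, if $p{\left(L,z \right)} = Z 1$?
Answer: $727726026 + 73761 i \approx 7.2773 \cdot 10^{8} + 73761.0 i$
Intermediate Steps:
$Z = 3 i$ ($Z = \sqrt{-4 - 5} = \sqrt{-9} = 3 i \approx 3.0 i$)
$g{\left(h \right)} = h \left(5 + h\right)$ ($g{\left(h \right)} = \left(5 + h\right) h = h \left(5 + h\right)$)
$p{\left(L,z \right)} = 3 i$ ($p{\left(L,z \right)} = 3 i 1 = 3 i$)
$\left(g{\left(27 \right)} + 23723\right) \left(29598 + p{\left(-138,33 \right)}\right) = \left(27 \left(5 + 27\right) + 23723\right) \left(29598 + 3 i\right) = \left(27 \cdot 32 + 23723\right) \left(29598 + 3 i\right) = \left(864 + 23723\right) \left(29598 + 3 i\right) = 24587 \left(29598 + 3 i\right) = 727726026 + 73761 i$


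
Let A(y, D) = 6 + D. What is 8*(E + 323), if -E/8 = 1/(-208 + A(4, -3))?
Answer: 529784/205 ≈ 2584.3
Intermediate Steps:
E = 8/205 (E = -8/(-208 + (6 - 3)) = -8/(-208 + 3) = -8/(-205) = -8*(-1/205) = 8/205 ≈ 0.039024)
8*(E + 323) = 8*(8/205 + 323) = 8*(66223/205) = 529784/205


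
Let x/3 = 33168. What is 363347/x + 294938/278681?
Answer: 130605416059/27729874224 ≈ 4.7099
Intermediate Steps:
x = 99504 (x = 3*33168 = 99504)
363347/x + 294938/278681 = 363347/99504 + 294938/278681 = 130605416059/27729874224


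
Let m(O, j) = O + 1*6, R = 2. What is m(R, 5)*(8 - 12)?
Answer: -32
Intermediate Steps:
m(O, j) = 6 + O (m(O, j) = O + 6 = 6 + O)
m(R, 5)*(8 - 12) = (6 + 2)*(8 - 12) = 8*(-4) = -32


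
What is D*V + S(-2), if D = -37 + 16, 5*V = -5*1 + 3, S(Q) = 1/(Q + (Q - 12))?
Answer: 667/80 ≈ 8.3375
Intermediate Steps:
S(Q) = 1/(-12 + 2*Q) (S(Q) = 1/(Q + (-12 + Q)) = 1/(-12 + 2*Q))
V = -2/5 (V = (-5*1 + 3)/5 = (-5 + 3)/5 = (1/5)*(-2) = -2/5 ≈ -0.40000)
D = -21
D*V + S(-2) = -21*(-2/5) + 1/(2*(-6 - 2)) = 42/5 + (1/2)/(-8) = 42/5 + (1/2)*(-1/8) = 42/5 - 1/16 = 667/80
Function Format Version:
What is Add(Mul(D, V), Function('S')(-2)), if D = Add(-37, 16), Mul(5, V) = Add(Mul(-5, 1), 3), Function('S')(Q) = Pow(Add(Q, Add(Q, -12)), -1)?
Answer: Rational(667, 80) ≈ 8.3375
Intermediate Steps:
Function('S')(Q) = Pow(Add(-12, Mul(2, Q)), -1) (Function('S')(Q) = Pow(Add(Q, Add(-12, Q)), -1) = Pow(Add(-12, Mul(2, Q)), -1))
V = Rational(-2, 5) (V = Mul(Rational(1, 5), Add(Mul(-5, 1), 3)) = Mul(Rational(1, 5), Add(-5, 3)) = Mul(Rational(1, 5), -2) = Rational(-2, 5) ≈ -0.40000)
D = -21
Add(Mul(D, V), Function('S')(-2)) = Add(Mul(-21, Rational(-2, 5)), Mul(Rational(1, 2), Pow(Add(-6, -2), -1))) = Add(Rational(42, 5), Mul(Rational(1, 2), Pow(-8, -1))) = Add(Rational(42, 5), Mul(Rational(1, 2), Rational(-1, 8))) = Add(Rational(42, 5), Rational(-1, 16)) = Rational(667, 80)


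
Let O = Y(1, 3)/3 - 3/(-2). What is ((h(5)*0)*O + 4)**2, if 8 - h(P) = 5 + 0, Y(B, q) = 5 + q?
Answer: 16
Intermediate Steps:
O = 25/6 (O = (5 + 3)/3 - 3/(-2) = 8*(1/3) - 3*(-1/2) = 8/3 + 3/2 = 25/6 ≈ 4.1667)
h(P) = 3 (h(P) = 8 - (5 + 0) = 8 - 1*5 = 8 - 5 = 3)
((h(5)*0)*O + 4)**2 = ((3*0)*(25/6) + 4)**2 = (0*(25/6) + 4)**2 = (0 + 4)**2 = 4**2 = 16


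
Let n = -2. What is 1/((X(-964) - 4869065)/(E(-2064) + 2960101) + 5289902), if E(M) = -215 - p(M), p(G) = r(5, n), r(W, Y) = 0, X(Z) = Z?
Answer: 2959886/15657502001143 ≈ 1.8904e-7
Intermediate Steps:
p(G) = 0
E(M) = -215 (E(M) = -215 - 1*0 = -215 + 0 = -215)
1/((X(-964) - 4869065)/(E(-2064) + 2960101) + 5289902) = 1/((-964 - 4869065)/(-215 + 2960101) + 5289902) = 1/(-4870029/2959886 + 5289902) = 1/(15657502001143/2959886) = 2959886/15657502001143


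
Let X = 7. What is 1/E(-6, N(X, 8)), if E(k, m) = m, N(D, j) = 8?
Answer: ⅛ ≈ 0.12500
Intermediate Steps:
1/E(-6, N(X, 8)) = 1/8 = ⅛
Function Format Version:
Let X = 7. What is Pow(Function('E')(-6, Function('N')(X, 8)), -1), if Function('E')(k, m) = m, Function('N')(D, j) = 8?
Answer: Rational(1, 8) ≈ 0.12500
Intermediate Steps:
Pow(Function('E')(-6, Function('N')(X, 8)), -1) = Pow(8, -1) = Rational(1, 8)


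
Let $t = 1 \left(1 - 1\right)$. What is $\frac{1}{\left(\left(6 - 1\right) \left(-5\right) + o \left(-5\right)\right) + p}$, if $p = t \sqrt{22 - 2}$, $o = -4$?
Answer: $- \frac{1}{5} \approx -0.2$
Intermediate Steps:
$t = 0$ ($t = 1 \cdot 0 = 0$)
$p = 0$ ($p = 0 \sqrt{22 - 2} = 0 \sqrt{20} = 0 \cdot 2 \sqrt{5} = 0$)
$\frac{1}{\left(\left(6 - 1\right) \left(-5\right) + o \left(-5\right)\right) + p} = \frac{1}{\left(\left(6 - 1\right) \left(-5\right) - -20\right) + 0} = \frac{1}{\left(5 \left(-5\right) + 20\right) + 0} = \frac{1}{\left(-25 + 20\right) + 0} = \frac{1}{-5 + 0} = \frac{1}{-5} = - \frac{1}{5}$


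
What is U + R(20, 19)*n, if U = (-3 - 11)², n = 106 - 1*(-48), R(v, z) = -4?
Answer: -420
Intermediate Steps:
n = 154 (n = 106 + 48 = 154)
U = 196 (U = (-14)² = 196)
U + R(20, 19)*n = 196 - 4*154 = 196 - 616 = -420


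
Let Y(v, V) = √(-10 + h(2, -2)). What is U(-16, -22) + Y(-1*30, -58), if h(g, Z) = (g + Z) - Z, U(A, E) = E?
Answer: -22 + 2*I*√2 ≈ -22.0 + 2.8284*I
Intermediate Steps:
h(g, Z) = g (h(g, Z) = (Z + g) - Z = g)
Y(v, V) = 2*I*√2 (Y(v, V) = √(-10 + 2) = √(-8) = 2*I*√2)
U(-16, -22) + Y(-1*30, -58) = -22 + 2*I*√2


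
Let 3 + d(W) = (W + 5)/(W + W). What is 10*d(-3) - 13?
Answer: -139/3 ≈ -46.333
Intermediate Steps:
d(W) = -3 + (5 + W)/(2*W) (d(W) = -3 + (W + 5)/(W + W) = -3 + (5 + W)/((2*W)) = -3 + (5 + W)*(1/(2*W)) = -3 + (5 + W)/(2*W))
10*d(-3) - 13 = 10*((5/2)*(1 - 1*(-3))/(-3)) - 13 = 10*((5/2)*(-⅓)*(1 + 3)) - 13 = 10*((5/2)*(-⅓)*4) - 13 = 10*(-10/3) - 13 = -100/3 - 13 = -139/3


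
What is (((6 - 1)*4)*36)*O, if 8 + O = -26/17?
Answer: -116640/17 ≈ -6861.2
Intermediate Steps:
O = -162/17 (O = -8 - 26/17 = -162/17 ≈ -9.5294)
(((6 - 1)*4)*36)*O = (((6 - 1)*4)*36)*(-162/17) = ((5*4)*36)*(-162/17) = (20*36)*(-162/17) = 720*(-162/17) = -116640/17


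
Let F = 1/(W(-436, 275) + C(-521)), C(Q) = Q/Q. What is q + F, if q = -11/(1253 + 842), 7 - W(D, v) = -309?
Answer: -1392/664115 ≈ -0.0020960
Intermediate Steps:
W(D, v) = 316 (W(D, v) = 7 - 1*(-309) = 7 + 309 = 316)
C(Q) = 1
q = -11/2095 ≈ -0.0052506
F = 1/317 (F = 1/(316 + 1) = 1/317 ≈ 0.0031546)
q + F = -11/2095 + 1/317 = -1392/664115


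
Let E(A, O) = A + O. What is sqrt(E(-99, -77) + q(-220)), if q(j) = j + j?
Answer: 2*I*sqrt(154) ≈ 24.819*I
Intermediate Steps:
q(j) = 2*j
sqrt(E(-99, -77) + q(-220)) = sqrt((-99 - 77) + 2*(-220)) = sqrt(-176 - 440) = sqrt(-616) = 2*I*sqrt(154)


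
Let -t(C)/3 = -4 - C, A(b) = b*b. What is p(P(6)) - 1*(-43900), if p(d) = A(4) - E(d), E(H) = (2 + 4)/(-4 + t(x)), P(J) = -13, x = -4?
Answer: 87835/2 ≈ 43918.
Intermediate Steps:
A(b) = b**2
t(C) = 12 + 3*C (t(C) = -3*(-4 - C) = 12 + 3*C)
E(H) = -3/2 (E(H) = (2 + 4)/(-4 + (12 + 3*(-4))) = 6/(-4 + (12 - 12)) = 6/(-4 + 0) = 6/(-4) = 6*(-1/4) = -3/2)
p(d) = 35/2 (p(d) = 4**2 - 1*(-3/2) = 16 + 3/2 = 35/2)
p(P(6)) - 1*(-43900) = 35/2 - 1*(-43900) = 35/2 + 43900 = 87835/2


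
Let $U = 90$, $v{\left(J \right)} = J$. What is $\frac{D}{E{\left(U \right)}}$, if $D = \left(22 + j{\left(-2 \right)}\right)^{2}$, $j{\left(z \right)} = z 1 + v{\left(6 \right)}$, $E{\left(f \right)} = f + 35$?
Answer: $\frac{676}{125} \approx 5.408$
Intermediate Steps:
$E{\left(f \right)} = 35 + f$
$j{\left(z \right)} = 6 + z$ ($j{\left(z \right)} = z 1 + 6 = z + 6 = 6 + z$)
$D = 676$ ($D = \left(22 + \left(6 - 2\right)\right)^{2} = \left(22 + 4\right)^{2} = 26^{2} = 676$)
$\frac{D}{E{\left(U \right)}} = \frac{676}{35 + 90} = \frac{676}{125}$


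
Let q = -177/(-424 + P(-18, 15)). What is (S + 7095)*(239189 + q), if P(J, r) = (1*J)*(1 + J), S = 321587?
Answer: 78617611921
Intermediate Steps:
P(J, r) = J*(1 + J)
q = 3/2 (q = -177/(-424 - 18*(1 - 18)) = -177/(-424 - 18*(-17)) = -177/(-424 + 306) = -177/(-118) = -1/118*(-177) = 3/2 ≈ 1.5000)
(S + 7095)*(239189 + q) = (321587 + 7095)*(239189 + 3/2) = 328682*(478381/2) = 78617611921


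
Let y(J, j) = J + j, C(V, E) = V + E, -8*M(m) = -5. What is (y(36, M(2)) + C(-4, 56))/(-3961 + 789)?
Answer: -709/25376 ≈ -0.027940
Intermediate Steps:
M(m) = 5/8 (M(m) = -⅛*(-5) = 5/8)
C(V, E) = E + V
(y(36, M(2)) + C(-4, 56))/(-3961 + 789) = ((36 + 5/8) + (56 - 4))/(-3961 + 789) = (293/8 + 52)/(-3172) = (709/8)*(-1/3172) = -709/25376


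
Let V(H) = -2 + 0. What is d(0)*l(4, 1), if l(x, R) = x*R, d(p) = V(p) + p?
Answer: -8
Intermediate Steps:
V(H) = -2
d(p) = -2 + p
l(x, R) = R*x
d(0)*l(4, 1) = (-2 + 0)*(1*4) = -2*4 = -8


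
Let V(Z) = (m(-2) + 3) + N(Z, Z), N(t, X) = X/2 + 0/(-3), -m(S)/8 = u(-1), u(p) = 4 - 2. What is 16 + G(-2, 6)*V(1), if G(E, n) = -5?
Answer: 157/2 ≈ 78.500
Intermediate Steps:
u(p) = 2
m(S) = -16 (m(S) = -8*2 = -16)
N(t, X) = X/2 (N(t, X) = X*(½) + 0*(-⅓) = X/2 + 0 = X/2)
V(Z) = -13 + Z/2 (V(Z) = (-16 + 3) + Z/2 = -13 + Z/2)
16 + G(-2, 6)*V(1) = 16 - 5*(-13 + (½)*1) = 16 - 5*(-13 + ½) = 16 - 5*(-25/2) = 16 + 125/2 = 157/2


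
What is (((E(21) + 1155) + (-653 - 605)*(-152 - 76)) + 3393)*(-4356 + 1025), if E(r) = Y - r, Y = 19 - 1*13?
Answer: -970510167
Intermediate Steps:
Y = 6 (Y = 19 - 13 = 6)
E(r) = 6 - r
(((E(21) + 1155) + (-653 - 605)*(-152 - 76)) + 3393)*(-4356 + 1025) = ((((6 - 1*21) + 1155) + (-653 - 605)*(-152 - 76)) + 3393)*(-4356 + 1025) = ((((6 - 21) + 1155) - 1258*(-228)) + 3393)*(-3331) = (((-15 + 1155) + 286824) + 3393)*(-3331) = ((1140 + 286824) + 3393)*(-3331) = (287964 + 3393)*(-3331) = 291357*(-3331) = -970510167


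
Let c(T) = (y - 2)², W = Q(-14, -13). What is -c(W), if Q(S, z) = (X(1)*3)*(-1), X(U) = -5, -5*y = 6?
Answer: -256/25 ≈ -10.240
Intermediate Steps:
y = -6/5 (y = -⅕*6 = -6/5 ≈ -1.2000)
Q(S, z) = 15 (Q(S, z) = -5*3*(-1) = -15*(-1) = 15)
W = 15
c(T) = 256/25 (c(T) = (-6/5 - 2)² = (-16/5)² = 256/25)
-c(W) = -1*256/25 = -256/25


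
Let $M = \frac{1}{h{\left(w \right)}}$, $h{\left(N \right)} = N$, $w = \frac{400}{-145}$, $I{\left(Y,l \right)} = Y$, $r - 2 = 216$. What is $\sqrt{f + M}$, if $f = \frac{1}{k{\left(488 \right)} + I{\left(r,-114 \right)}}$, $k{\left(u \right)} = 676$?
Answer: $\frac{i \sqrt{28882905}}{8940} \approx 0.60115 i$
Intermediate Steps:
$r = 218$ ($r = 2 + 216 = 218$)
$w = - \frac{80}{29}$ ($w = 400 \left(- \frac{1}{145}\right) = - \frac{80}{29} \approx -2.7586$)
$f = \frac{1}{894}$ ($f = \frac{1}{676 + 218} = \frac{1}{894} \approx 0.0011186$)
$M = - \frac{29}{80}$ ($M = \frac{1}{- \frac{80}{29}} = - \frac{29}{80} \approx -0.3625$)
$\sqrt{f + M} = \sqrt{\frac{1}{894} - \frac{29}{80}} = \sqrt{- \frac{12923}{35760}} = \frac{i \sqrt{28882905}}{8940}$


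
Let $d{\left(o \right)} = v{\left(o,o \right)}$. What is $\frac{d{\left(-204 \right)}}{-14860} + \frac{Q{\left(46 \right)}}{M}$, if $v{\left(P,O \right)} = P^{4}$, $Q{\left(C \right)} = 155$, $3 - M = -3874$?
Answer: $- \frac{1678635217903}{14403055} \approx -1.1655 \cdot 10^{5}$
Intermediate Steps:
$M = 3877$ ($M = 3 - -3874 = 3 + 3874 = 3877$)
$d{\left(o \right)} = o^{4}$
$\frac{d{\left(-204 \right)}}{-14860} + \frac{Q{\left(46 \right)}}{M} = \frac{\left(-204\right)^{4}}{-14860} + \frac{155}{3877} = 1731891456 \left(- \frac{1}{14860}\right) + 155 \cdot \frac{1}{3877} = - \frac{432972864}{3715} + \frac{155}{3877} = - \frac{1678635217903}{14403055}$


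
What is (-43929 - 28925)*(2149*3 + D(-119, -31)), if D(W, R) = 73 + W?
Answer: -466338454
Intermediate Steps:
(-43929 - 28925)*(2149*3 + D(-119, -31)) = (-43929 - 28925)*(2149*3 + (73 - 119)) = -72854*(6447 - 46) = -72854*6401 = -466338454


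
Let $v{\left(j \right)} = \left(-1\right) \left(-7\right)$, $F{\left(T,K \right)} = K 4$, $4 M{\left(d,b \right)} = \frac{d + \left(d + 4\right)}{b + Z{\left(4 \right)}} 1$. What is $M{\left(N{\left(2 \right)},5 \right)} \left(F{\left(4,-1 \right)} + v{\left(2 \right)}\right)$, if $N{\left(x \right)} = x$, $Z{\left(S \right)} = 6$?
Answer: $\frac{6}{11} \approx 0.54545$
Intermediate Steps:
$M{\left(d,b \right)} = \frac{4 + 2 d}{4 \left(6 + b\right)}$ ($M{\left(d,b \right)} = \frac{\frac{d + \left(d + 4\right)}{b + 6} \cdot 1}{4} = \frac{\frac{d + \left(4 + d\right)}{6 + b} 1}{4} = \frac{\frac{4 + 2 d}{6 + b} 1}{4} = \frac{\frac{1}{6 + b} \left(4 + 2 d\right)}{4} = \frac{4 + 2 d}{4 \left(6 + b\right)}$)
$F{\left(T,K \right)} = 4 K$
$v{\left(j \right)} = 7$
$M{\left(N{\left(2 \right)},5 \right)} \left(F{\left(4,-1 \right)} + v{\left(2 \right)}\right) = \frac{2 + 2}{2 \left(6 + 5\right)} \left(4 \left(-1\right) + 7\right) = \frac{1}{2} \cdot \frac{1}{11} \cdot 4 \left(-4 + 7\right) = \frac{1}{2} \cdot \frac{1}{11} \cdot 4 \cdot 3 = \frac{2}{11} \cdot 3 = \frac{6}{11}$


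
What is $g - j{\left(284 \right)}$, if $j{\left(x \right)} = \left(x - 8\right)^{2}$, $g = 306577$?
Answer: $230401$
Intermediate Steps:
$j{\left(x \right)} = \left(-8 + x\right)^{2}$
$g - j{\left(284 \right)} = 306577 - \left(-8 + 284\right)^{2} = 306577 - 276^{2} = 306577 - 76176 = 230401$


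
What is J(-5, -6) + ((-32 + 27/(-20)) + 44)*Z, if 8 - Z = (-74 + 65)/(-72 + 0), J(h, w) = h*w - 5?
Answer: 17419/160 ≈ 108.87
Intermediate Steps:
J(h, w) = -5 + h*w
Z = 63/8 (Z = 8 - (-74 + 65)/(-72 + 0) = 8 - (-9)/(-72) = 8 - (-9)*(-1)/72 = 8 - 1*⅛ = 8 - ⅛ = 63/8 ≈ 7.8750)
J(-5, -6) + ((-32 + 27/(-20)) + 44)*Z = (-5 - 5*(-6)) + ((-32 + 27/(-20)) + 44)*(63/8) = (-5 + 30) + ((-32 + 27*(-1/20)) + 44)*(63/8) = 25 + ((-32 - 27/20) + 44)*(63/8) = 25 + (-667/20 + 44)*(63/8) = 25 + (213/20)*(63/8) = 25 + 13419/160 = 17419/160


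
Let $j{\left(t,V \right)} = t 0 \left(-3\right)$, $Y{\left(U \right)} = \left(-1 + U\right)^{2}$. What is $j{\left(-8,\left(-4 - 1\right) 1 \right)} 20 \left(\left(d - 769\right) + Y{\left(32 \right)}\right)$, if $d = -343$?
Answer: $0$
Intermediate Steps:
$j{\left(t,V \right)} = 0$ ($j{\left(t,V \right)} = 0 \left(-3\right) = 0$)
$j{\left(-8,\left(-4 - 1\right) 1 \right)} 20 \left(\left(d - 769\right) + Y{\left(32 \right)}\right) = 0 \cdot 20 \left(\left(-343 - 769\right) + \left(-1 + 32\right)^{2}\right) = 0 \left(\left(-343 - 769\right) + 31^{2}\right) = 0 \left(-1112 + 961\right) = 0 \left(-151\right) = 0$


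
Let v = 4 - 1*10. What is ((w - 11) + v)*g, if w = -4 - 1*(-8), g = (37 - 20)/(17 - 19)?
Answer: 221/2 ≈ 110.50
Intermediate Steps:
g = -17/2 (g = 17/(-2) = 17*(-½) = -17/2 ≈ -8.5000)
v = -6 (v = 4 - 10 = -6)
w = 4 (w = -4 + 8 = 4)
((w - 11) + v)*g = ((4 - 11) - 6)*(-17/2) = (-7 - 6)*(-17/2) = -13*(-17/2) = 221/2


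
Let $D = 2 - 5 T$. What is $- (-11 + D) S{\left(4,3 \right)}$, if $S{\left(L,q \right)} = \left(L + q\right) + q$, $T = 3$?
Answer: $240$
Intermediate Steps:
$S{\left(L,q \right)} = L + 2 q$
$D = -13$ ($D = 2 - 15 = -13$)
$- (-11 + D) S{\left(4,3 \right)} = - (-11 - 13) \left(4 + 2 \cdot 3\right) = \left(-1\right) \left(-24\right) \left(4 + 6\right) = 24 \cdot 10 = 240$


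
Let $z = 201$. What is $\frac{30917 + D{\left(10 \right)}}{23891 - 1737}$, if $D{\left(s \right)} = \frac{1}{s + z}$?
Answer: $\frac{3261744}{2337247} \approx 1.3955$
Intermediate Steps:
$D{\left(s \right)} = \frac{1}{201 + s}$ ($D{\left(s \right)} = \frac{1}{s + 201} = \frac{1}{201 + s}$)
$\frac{30917 + D{\left(10 \right)}}{23891 - 1737} = \frac{30917 + \frac{1}{201 + 10}}{23891 - 1737} = \frac{30917 + \frac{1}{211}}{22154} = \left(30917 + \frac{1}{211}\right) \frac{1}{22154} = \frac{6523488}{211} \cdot \frac{1}{22154} = \frac{3261744}{2337247}$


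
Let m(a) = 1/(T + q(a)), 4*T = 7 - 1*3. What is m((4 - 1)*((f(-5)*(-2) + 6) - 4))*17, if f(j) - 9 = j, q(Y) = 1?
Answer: 17/2 ≈ 8.5000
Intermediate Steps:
f(j) = 9 + j
T = 1 (T = (7 - 1*3)/4 = (7 - 3)/4 = (¼)*4 = 1)
m(a) = ½ (m(a) = 1/(1 + 1) = 1/2 = ½)
m((4 - 1)*((f(-5)*(-2) + 6) - 4))*17 = (½)*17 = 17/2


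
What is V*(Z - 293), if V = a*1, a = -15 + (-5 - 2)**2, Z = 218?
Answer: -2550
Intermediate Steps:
a = 34 (a = -15 + (-7)**2 = -15 + 49 = 34)
V = 34 (V = 34*1 = 34)
V*(Z - 293) = 34*(218 - 293) = 34*(-75) = -2550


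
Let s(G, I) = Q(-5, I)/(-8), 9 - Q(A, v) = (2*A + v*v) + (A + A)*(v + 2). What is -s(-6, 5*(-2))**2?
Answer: -25921/64 ≈ -405.02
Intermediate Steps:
Q(A, v) = 9 - v**2 - 2*A - 2*A*(2 + v) (Q(A, v) = 9 - ((2*A + v*v) + (A + A)*(v + 2)) = 9 - ((2*A + v**2) + (2*A)*(2 + v)) = 9 - ((v**2 + 2*A) + 2*A*(2 + v)) = 9 - (v**2 + 2*A + 2*A*(2 + v)) = 9 + (-v**2 - 2*A - 2*A*(2 + v)) = 9 - v**2 - 2*A - 2*A*(2 + v))
s(G, I) = -39/8 - 5*I/4 + I**2/8 (s(G, I) = (9 - I**2 - 6*(-5) - 2*(-5)*I)/(-8) = (9 - I**2 + 30 + 10*I)*(-1/8) = (39 - I**2 + 10*I)*(-1/8) = -39/8 - 5*I/4 + I**2/8)
-s(-6, 5*(-2))**2 = -(-39/8 - 25*(-2)/4 + (5*(-2))**2/8)**2 = -(-39/8 - 5/4*(-10) + (1/8)*(-10)**2)**2 = -(-39/8 + 25/2 + (1/8)*100)**2 = -(-39/8 + 25/2 + 25/2)**2 = -(161/8)**2 = -1*25921/64 = -25921/64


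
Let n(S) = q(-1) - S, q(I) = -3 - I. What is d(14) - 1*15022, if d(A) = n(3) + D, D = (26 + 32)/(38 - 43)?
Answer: -75193/5 ≈ -15039.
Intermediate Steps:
n(S) = -2 - S (n(S) = (-3 - 1*(-1)) - S = (-3 + 1) - S = -2 - S)
D = -58/5 (D = 58/(-5) = 58*(-⅕) = -58/5 ≈ -11.600)
d(A) = -83/5 (d(A) = (-2 - 1*3) - 58/5 = (-2 - 3) - 58/5 = -5 - 58/5 = -83/5)
d(14) - 1*15022 = -83/5 - 1*15022 = -83/5 - 15022 = -75193/5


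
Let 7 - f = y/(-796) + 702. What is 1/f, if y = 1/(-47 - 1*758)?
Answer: -640780/445342101 ≈ -0.0014388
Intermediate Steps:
y = -1/805 (y = 1/(-47 - 758) = 1/(-805) = -1/805 ≈ -0.0012422)
f = -445342101/640780 (f = 7 - (-1/805/(-796) + 702) = 7 - (-1/805*(-1/796) + 702) = 7 - (1/640780 + 702) = 7 - 1*449827561/640780 = 7 - 449827561/640780 = -445342101/640780 ≈ -695.00)
1/f = 1/(-445342101/640780) = -640780/445342101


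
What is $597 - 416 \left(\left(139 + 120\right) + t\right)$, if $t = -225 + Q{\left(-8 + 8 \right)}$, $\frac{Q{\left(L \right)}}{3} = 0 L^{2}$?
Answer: $-13547$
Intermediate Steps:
$Q{\left(L \right)} = 0$ ($Q{\left(L \right)} = 3 \cdot 0 L^{2} = 3 \cdot 0 = 0$)
$t = -225$ ($t = -225 + 0 = -225$)
$597 - 416 \left(\left(139 + 120\right) + t\right) = 597 - 416 \left(\left(139 + 120\right) - 225\right) = 597 - 416 \left(259 - 225\right) = 597 - 14144 = -13547$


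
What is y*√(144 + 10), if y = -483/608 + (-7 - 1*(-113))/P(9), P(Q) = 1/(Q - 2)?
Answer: 450653*√154/608 ≈ 9198.1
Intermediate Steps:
P(Q) = 1/(-2 + Q)
y = 450653/608 (y = -483/608 + (-7 - 1*(-113))/(1/(-2 + 9)) = -483*1/608 + (-7 + 113)/(1/7) = -483/608 + 106/(⅐) = -483/608 + 106*7 = -483/608 + 742 = 450653/608 ≈ 741.21)
y*√(144 + 10) = 450653*√(144 + 10)/608 = 450653*√154/608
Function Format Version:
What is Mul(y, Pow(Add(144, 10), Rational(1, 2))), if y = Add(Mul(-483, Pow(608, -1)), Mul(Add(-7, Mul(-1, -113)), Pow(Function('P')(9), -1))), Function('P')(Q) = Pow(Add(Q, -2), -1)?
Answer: Mul(Rational(450653, 608), Pow(154, Rational(1, 2))) ≈ 9198.1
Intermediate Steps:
Function('P')(Q) = Pow(Add(-2, Q), -1)
y = Rational(450653, 608) (y = Add(Mul(-483, Pow(608, -1)), Mul(Add(-7, Mul(-1, -113)), Pow(Pow(Add(-2, 9), -1), -1))) = Add(Mul(-483, Rational(1, 608)), Mul(Add(-7, 113), Pow(Pow(7, -1), -1))) = Add(Rational(-483, 608), Mul(106, Pow(Rational(1, 7), -1))) = Add(Rational(-483, 608), Mul(106, 7)) = Add(Rational(-483, 608), 742) = Rational(450653, 608) ≈ 741.21)
Mul(y, Pow(Add(144, 10), Rational(1, 2))) = Mul(Rational(450653, 608), Pow(Add(144, 10), Rational(1, 2))) = Mul(Rational(450653, 608), Pow(154, Rational(1, 2)))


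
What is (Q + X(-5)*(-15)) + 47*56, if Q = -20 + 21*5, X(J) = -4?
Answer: 2777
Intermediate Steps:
Q = 85 (Q = -20 + 105 = 85)
(Q + X(-5)*(-15)) + 47*56 = (85 - 4*(-15)) + 47*56 = (85 + 60) + 2632 = 145 + 2632 = 2777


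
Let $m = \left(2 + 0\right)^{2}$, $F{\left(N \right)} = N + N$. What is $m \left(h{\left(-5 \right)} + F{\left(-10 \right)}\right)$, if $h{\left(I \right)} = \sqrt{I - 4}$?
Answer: $-80 + 12 i \approx -80.0 + 12.0 i$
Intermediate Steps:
$F{\left(N \right)} = 2 N$
$h{\left(I \right)} = \sqrt{-4 + I}$
$m = 4$ ($m = 2^{2} = 4$)
$m \left(h{\left(-5 \right)} + F{\left(-10 \right)}\right) = 4 \left(\sqrt{-4 - 5} + 2 \left(-10\right)\right) = 4 \left(\sqrt{-9} - 20\right) = 4 \left(3 i - 20\right) = 4 \left(-20 + 3 i\right) = -80 + 12 i$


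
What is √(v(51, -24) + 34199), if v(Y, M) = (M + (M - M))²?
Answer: 5*√1391 ≈ 186.48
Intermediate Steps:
v(Y, M) = M² (v(Y, M) = (M + 0)² = M²)
√(v(51, -24) + 34199) = √((-24)² + 34199) = √(576 + 34199) = √34775 = 5*√1391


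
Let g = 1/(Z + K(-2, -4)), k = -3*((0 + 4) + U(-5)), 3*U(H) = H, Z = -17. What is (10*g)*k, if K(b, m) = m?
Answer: 10/3 ≈ 3.3333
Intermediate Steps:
U(H) = H/3
k = -7 (k = -3*((0 + 4) + (1/3)*(-5)) = -3*(4 - 5/3) = -3*7/3 = -7)
g = -1/21 (g = 1/(-17 - 4) = 1/(-21) = -1/21 ≈ -0.047619)
(10*g)*k = (10*(-1/21))*(-7) = -10/21*(-7) = 10/3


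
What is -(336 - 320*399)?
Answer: 127344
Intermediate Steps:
-(336 - 320*399) = -(336 - 127680) = -1*(-127344) = 127344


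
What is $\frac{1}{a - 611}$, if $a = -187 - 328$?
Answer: $- \frac{1}{1126} \approx -0.0008881$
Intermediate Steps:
$a = -515$ ($a = -187 - 328 = -515$)
$\frac{1}{a - 611} = \frac{1}{-515 - 611} = \frac{1}{-1126} = - \frac{1}{1126}$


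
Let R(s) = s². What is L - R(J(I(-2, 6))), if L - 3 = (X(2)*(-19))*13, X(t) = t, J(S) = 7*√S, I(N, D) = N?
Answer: -393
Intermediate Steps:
L = -491 (L = 3 + (2*(-19))*13 = 3 - 38*13 = 3 - 494 = -491)
L - R(J(I(-2, 6))) = -491 - (7*√(-2))² = -491 - (7*(I*√2))² = -491 - (7*I*√2)² = -491 - 1*(-98) = -491 + 98 = -393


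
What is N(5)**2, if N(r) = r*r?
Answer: 625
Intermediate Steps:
N(r) = r**2
N(5)**2 = (5**2)**2 = 25**2 = 625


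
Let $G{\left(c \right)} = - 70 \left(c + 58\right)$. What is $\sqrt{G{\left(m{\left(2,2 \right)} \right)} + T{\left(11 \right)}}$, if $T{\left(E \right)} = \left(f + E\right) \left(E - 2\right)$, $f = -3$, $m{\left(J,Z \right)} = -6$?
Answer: $4 i \sqrt{223} \approx 59.733 i$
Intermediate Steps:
$T{\left(E \right)} = \left(-3 + E\right) \left(-2 + E\right)$ ($T{\left(E \right)} = \left(-3 + E\right) \left(E - 2\right) = \left(-3 + E\right) \left(-2 + E\right)$)
$G{\left(c \right)} = -4060 - 70 c$ ($G{\left(c \right)} = - 70 \left(58 + c\right) = -4060 - 70 c$)
$\sqrt{G{\left(m{\left(2,2 \right)} \right)} + T{\left(11 \right)}} = \sqrt{\left(-4060 - -420\right) + \left(6 + 11^{2} - 55\right)} = \sqrt{\left(-4060 + 420\right) + \left(6 + 121 - 55\right)} = \sqrt{-3640 + 72} = \sqrt{-3568} = 4 i \sqrt{223}$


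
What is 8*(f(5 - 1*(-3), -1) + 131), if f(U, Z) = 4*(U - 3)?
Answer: 1208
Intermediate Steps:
f(U, Z) = -12 + 4*U (f(U, Z) = 4*(-3 + U) = -12 + 4*U)
8*(f(5 - 1*(-3), -1) + 131) = 8*((-12 + 4*(5 - 1*(-3))) + 131) = 8*((-12 + 4*(5 + 3)) + 131) = 8*((-12 + 4*8) + 131) = 8*((-12 + 32) + 131) = 8*(20 + 131) = 8*151 = 1208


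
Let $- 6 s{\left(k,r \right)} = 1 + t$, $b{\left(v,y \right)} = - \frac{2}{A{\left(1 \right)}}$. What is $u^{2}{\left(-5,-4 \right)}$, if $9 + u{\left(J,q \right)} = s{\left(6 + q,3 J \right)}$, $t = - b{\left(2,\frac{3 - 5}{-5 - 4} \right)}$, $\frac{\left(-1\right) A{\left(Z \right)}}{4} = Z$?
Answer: $\frac{11881}{144} \approx 82.507$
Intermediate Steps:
$A{\left(Z \right)} = - 4 Z$
$b{\left(v,y \right)} = \frac{1}{2}$ ($b{\left(v,y \right)} = - \frac{2}{\left(-4\right) 1} = - \frac{2}{-4} = \left(-2\right) \left(- \frac{1}{4}\right) = \frac{1}{2}$)
$t = - \frac{1}{2}$ ($t = \left(-1\right) \frac{1}{2} = - \frac{1}{2} \approx -0.5$)
$s{\left(k,r \right)} = - \frac{1}{12}$ ($s{\left(k,r \right)} = - \frac{1 - \frac{1}{2}}{6} = \left(- \frac{1}{6}\right) \frac{1}{2} = - \frac{1}{12}$)
$u{\left(J,q \right)} = - \frac{109}{12}$ ($u{\left(J,q \right)} = -9 - \frac{1}{12} = - \frac{109}{12}$)
$u^{2}{\left(-5,-4 \right)} = \left(- \frac{109}{12}\right)^{2} = \frac{11881}{144}$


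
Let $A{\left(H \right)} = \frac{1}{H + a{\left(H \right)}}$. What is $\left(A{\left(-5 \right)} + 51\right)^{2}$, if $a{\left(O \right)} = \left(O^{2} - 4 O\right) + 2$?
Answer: $\frac{4592449}{1764} \approx 2603.4$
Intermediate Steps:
$a{\left(O \right)} = 2 + O^{2} - 4 O$
$A{\left(H \right)} = \frac{1}{2 + H^{2} - 3 H}$ ($A{\left(H \right)} = \frac{1}{H + \left(2 + H^{2} - 4 H\right)} = \frac{1}{2 + H^{2} - 3 H}$)
$\left(A{\left(-5 \right)} + 51\right)^{2} = \left(\frac{1}{2 + \left(-5\right)^{2} - -15} + 51\right)^{2} = \left(\frac{1}{2 + 25 + 15} + 51\right)^{2} = \left(\frac{1}{42} + 51\right)^{2} = \left(\frac{2143}{42}\right)^{2} = \frac{4592449}{1764}$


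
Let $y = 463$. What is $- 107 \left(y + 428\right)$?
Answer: $-95337$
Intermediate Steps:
$- 107 \left(y + 428\right) = - 107 \left(463 + 428\right) = \left(-107\right) 891 = -95337$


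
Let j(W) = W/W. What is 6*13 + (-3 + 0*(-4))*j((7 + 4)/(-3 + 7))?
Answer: 75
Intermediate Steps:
j(W) = 1
6*13 + (-3 + 0*(-4))*j((7 + 4)/(-3 + 7)) = 6*13 + (-3 + 0*(-4))*1 = 78 + (-3 + 0)*1 = 78 - 3*1 = 78 - 3 = 75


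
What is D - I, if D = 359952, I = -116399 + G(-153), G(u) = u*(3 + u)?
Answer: 453401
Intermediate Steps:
I = -93449 (I = -116399 - 153*(3 - 153) = -116399 - 153*(-150) = -116399 + 22950 = -93449)
D - I = 359952 - 1*(-93449) = 359952 + 93449 = 453401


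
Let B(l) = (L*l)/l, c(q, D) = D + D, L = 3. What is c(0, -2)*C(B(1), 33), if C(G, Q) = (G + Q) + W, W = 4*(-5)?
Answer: -64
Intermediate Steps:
c(q, D) = 2*D
W = -20
B(l) = 3 (B(l) = (3*l)/l = 3)
C(G, Q) = -20 + G + Q (C(G, Q) = (G + Q) - 20 = -20 + G + Q)
c(0, -2)*C(B(1), 33) = (2*(-2))*(-20 + 3 + 33) = -4*16 = -64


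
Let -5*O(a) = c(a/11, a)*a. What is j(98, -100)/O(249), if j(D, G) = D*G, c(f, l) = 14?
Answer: 3500/249 ≈ 14.056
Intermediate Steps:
O(a) = -14*a/5
j(98, -100)/O(249) = (98*(-100))/((-14/5*249)) = -9800/(-3486/5) = -9800*(-5/3486) = 3500/249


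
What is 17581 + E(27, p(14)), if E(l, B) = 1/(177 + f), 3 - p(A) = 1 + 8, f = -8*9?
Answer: 1846006/105 ≈ 17581.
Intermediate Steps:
f = -72
p(A) = -6 (p(A) = 3 - (1 + 8) = 3 - 1*9 = 3 - 9 = -6)
E(l, B) = 1/105 (E(l, B) = 1/(177 - 72) = 1/105)
17581 + E(27, p(14)) = 17581 + 1/105 = 1846006/105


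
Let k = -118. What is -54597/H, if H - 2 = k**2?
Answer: -18199/4642 ≈ -3.9205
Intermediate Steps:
H = 13926 (H = 2 + (-118)**2 = 2 + 13924 = 13926)
-54597/H = -54597/13926 = -54597*1/13926 = -18199/4642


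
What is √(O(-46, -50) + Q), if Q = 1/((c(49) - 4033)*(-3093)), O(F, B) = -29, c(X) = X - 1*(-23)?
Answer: 2*I*√1088197014729342/12251373 ≈ 5.3852*I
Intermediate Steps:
c(X) = 23 + X (c(X) = X + 23 = 23 + X)
Q = 1/12251373 (Q = 1/(((23 + 49) - 4033)*(-3093)) = -1/3093/(72 - 4033) = -1/3093/(-3961) = -1/3961*(-1/3093) = 1/12251373 ≈ 8.1624e-8)
√(O(-46, -50) + Q) = √(-29 + 1/12251373) = √(-355289816/12251373) = 2*I*√1088197014729342/12251373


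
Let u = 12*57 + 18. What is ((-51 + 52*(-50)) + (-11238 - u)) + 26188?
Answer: 11597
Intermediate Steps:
u = 702 (u = 684 + 18 = 702)
((-51 + 52*(-50)) + (-11238 - u)) + 26188 = ((-51 + 52*(-50)) + (-11238 - 1*702)) + 26188 = ((-51 - 2600) + (-11238 - 702)) + 26188 = (-2651 - 11940) + 26188 = -14591 + 26188 = 11597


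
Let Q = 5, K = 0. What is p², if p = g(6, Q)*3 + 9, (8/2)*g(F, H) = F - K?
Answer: 729/4 ≈ 182.25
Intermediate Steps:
g(F, H) = F/4 (g(F, H) = (F - 1*0)/4 = (F + 0)/4 = F/4)
p = 27/2 (p = ((¼)*6)*3 + 9 = (3/2)*3 + 9 = 9/2 + 9 = 27/2 ≈ 13.500)
p² = (27/2)² = 729/4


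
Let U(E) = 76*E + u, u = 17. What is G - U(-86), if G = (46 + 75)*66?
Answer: 14505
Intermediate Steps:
U(E) = 17 + 76*E (U(E) = 76*E + 17 = 17 + 76*E)
G = 7986 (G = 121*66 = 7986)
G - U(-86) = 7986 - (17 + 76*(-86)) = 7986 - (17 - 6536) = 7986 - 1*(-6519) = 7986 + 6519 = 14505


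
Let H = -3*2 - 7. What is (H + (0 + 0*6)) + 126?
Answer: 113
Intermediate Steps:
H = -13 (H = -6 - 7 = -13)
(H + (0 + 0*6)) + 126 = (-13 + (0 + 0*6)) + 126 = (-13 + (0 + 0)) + 126 = (-13 + 0) + 126 = -13 + 126 = 113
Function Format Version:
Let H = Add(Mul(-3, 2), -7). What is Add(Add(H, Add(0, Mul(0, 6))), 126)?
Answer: 113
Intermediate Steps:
H = -13 (H = Add(-6, -7) = -13)
Add(Add(H, Add(0, Mul(0, 6))), 126) = Add(Add(-13, Add(0, Mul(0, 6))), 126) = Add(Add(-13, Add(0, 0)), 126) = Add(Add(-13, 0), 126) = Add(-13, 126) = 113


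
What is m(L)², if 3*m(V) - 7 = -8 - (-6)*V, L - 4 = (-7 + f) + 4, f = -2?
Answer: 49/9 ≈ 5.4444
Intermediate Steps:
L = -1 (L = 4 + ((-7 - 2) + 4) = 4 + (-9 + 4) = 4 - 5 = -1)
m(V) = -⅓ + 2*V (m(V) = 7/3 + (-8 - (-6)*V)/3 = 7/3 + (-8 + 6*V)/3 = 7/3 + (-8/3 + 2*V) = -⅓ + 2*V)
m(L)² = (-⅓ + 2*(-1))² = (-⅓ - 2)² = (-7/3)² = 49/9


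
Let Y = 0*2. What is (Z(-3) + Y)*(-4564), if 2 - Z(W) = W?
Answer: -22820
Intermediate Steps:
Y = 0
Z(W) = 2 - W
(Z(-3) + Y)*(-4564) = ((2 - 1*(-3)) + 0)*(-4564) = ((2 + 3) + 0)*(-4564) = (5 + 0)*(-4564) = 5*(-4564) = -22820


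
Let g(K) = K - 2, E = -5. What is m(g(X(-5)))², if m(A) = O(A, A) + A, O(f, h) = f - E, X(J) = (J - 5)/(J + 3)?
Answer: 121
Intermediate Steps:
X(J) = (-5 + J)/(3 + J)
O(f, h) = 5 + f (O(f, h) = f - 1*(-5) = f + 5 = 5 + f)
g(K) = -2 + K
m(A) = 5 + 2*A (m(A) = (5 + A) + A = 5 + 2*A)
m(g(X(-5)))² = (5 + 2*(-2 + (-5 - 5)/(3 - 5)))² = (5 + 2*(-2 - 10/(-2)))² = (5 + 2*(-2 - ½*(-10)))² = (5 + 2*(-2 + 5))² = (5 + 2*3)² = (5 + 6)² = 11² = 121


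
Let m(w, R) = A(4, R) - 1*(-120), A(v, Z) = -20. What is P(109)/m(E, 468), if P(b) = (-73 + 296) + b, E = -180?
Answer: 83/25 ≈ 3.3200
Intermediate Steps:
P(b) = 223 + b
m(w, R) = 100 (m(w, R) = -20 - 1*(-120) = -20 + 120 = 100)
P(109)/m(E, 468) = (223 + 109)/100 = 332*(1/100) = 83/25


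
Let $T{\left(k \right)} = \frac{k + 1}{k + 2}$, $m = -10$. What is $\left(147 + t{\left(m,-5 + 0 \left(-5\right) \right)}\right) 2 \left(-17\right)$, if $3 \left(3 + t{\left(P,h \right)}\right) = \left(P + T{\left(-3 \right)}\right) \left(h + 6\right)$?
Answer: $- \frac{14416}{3} \approx -4805.3$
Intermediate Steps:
$T{\left(k \right)} = \frac{1 + k}{2 + k}$
$t{\left(P,h \right)} = -3 + \frac{\left(2 + P\right) \left(6 + h\right)}{3}$ ($t{\left(P,h \right)} = -3 + \frac{\left(P + \frac{1 - 3}{2 - 3}\right) \left(h + 6\right)}{3} = -3 + \frac{\left(P + \frac{1}{-1} \left(-2\right)\right) \left(6 + h\right)}{3} = -3 + \frac{\left(P - -2\right) \left(6 + h\right)}{3} = -3 + \frac{\left(P + 2\right) \left(6 + h\right)}{3} = -3 + \frac{\left(2 + P\right) \left(6 + h\right)}{3}$)
$\left(147 + t{\left(m,-5 + 0 \left(-5\right) \right)}\right) 2 \left(-17\right) = \left(147 + \left(1 + 2 \left(-10\right) + \frac{2 \left(-5 + 0 \left(-5\right)\right)}{3} + \frac{1}{3} \left(-10\right) \left(-5 + 0 \left(-5\right)\right)\right)\right) 2 \left(-17\right) = \left(147 + \left(1 - 20 + \frac{2 \left(-5 + 0\right)}{3} + \frac{1}{3} \left(-10\right) \left(-5 + 0\right)\right)\right) \left(-34\right) = \left(147 + \left(1 - 20 + \frac{2}{3} \left(-5\right) + \frac{1}{3} \left(-10\right) \left(-5\right)\right)\right) \left(-34\right) = \left(147 + \left(1 - 20 - \frac{10}{3} + \frac{50}{3}\right)\right) \left(-34\right) = \left(147 - \frac{17}{3}\right) \left(-34\right) = \frac{424}{3} \left(-34\right) = - \frac{14416}{3}$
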